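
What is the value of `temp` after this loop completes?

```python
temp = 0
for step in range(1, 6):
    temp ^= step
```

XOR of 1 to 5
`temp` takes the values: 0 → 1 → 3 → 0 → 4 → 1

Answer: 1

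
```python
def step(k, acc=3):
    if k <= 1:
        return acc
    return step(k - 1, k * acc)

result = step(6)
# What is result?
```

Accumulator trace (n, acc): (6, 3) -> (5, 18) -> (4, 90) -> (3, 360) -> (2, 1080) -> (1, 2160) -> return 2160

Answer: 2160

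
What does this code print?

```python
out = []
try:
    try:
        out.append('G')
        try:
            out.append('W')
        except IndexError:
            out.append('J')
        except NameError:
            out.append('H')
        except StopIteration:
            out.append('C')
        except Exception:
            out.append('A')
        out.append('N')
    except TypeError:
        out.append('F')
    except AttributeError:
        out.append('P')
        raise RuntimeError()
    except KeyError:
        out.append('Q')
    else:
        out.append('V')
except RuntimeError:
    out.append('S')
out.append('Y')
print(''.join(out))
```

Execution trace: 'G' (try body) → 'W' (inner try body, no exception) → 'N' (try body, no exception) → 'V' (else) → 'Y' (after the try/except). Output: GWNVY

Answer: GWNVY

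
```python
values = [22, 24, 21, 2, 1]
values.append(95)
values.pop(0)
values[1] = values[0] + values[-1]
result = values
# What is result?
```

Trace:
`values = [22, 24, 21, 2, 1]` → values = [22, 24, 21, 2, 1]
`values.append(95)` → values = [22, 24, 21, 2, 1, 95]
`values.pop(0)` → values = [24, 21, 2, 1, 95]
`values[1] = values[0] + values[-1]` → values = [24, 119, 2, 1, 95]
`result = values` → result = [24, 119, 2, 1, 95]
So result = [24, 119, 2, 1, 95]

Answer: [24, 119, 2, 1, 95]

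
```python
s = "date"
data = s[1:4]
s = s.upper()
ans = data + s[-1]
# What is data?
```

Trace:
`s = "date"` → s = 'date'
`data = s[1:4]` → data = 'ate'
`s = s.upper()` → s = 'DATE'
`ans = data + s[-1]` → ans = 'ateE'
So data = 'ate'

Answer: 'ate'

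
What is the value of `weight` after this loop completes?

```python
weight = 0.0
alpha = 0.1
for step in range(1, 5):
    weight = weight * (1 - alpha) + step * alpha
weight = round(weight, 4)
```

Moving average with lr=0.1
`weight` takes the values: 0.0 → 0.1 → 0.29 → 0.561 → 0.9049

Answer: 0.9049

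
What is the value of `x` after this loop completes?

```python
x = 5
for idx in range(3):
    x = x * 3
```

Multiply by 3, 3 times: 5 * 3^3 = 135
`x` takes the values: 5 → 15 → 45 → 135

Answer: 135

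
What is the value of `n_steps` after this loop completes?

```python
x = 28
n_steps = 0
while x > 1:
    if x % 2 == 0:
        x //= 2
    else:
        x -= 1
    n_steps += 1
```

Steps to reduce 28 to 1
`n_steps` takes the values: 0 → 1 → 2 → 3 → 4 → 5 → 6

Answer: 6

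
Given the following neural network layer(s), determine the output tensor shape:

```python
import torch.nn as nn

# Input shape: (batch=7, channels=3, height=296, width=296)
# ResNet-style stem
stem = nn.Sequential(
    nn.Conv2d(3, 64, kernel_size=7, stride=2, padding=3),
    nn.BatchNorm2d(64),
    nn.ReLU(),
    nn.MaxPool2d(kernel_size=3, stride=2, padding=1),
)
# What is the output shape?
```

Input: (7, 3, 296, 296) -> after Conv2d 7x7 stride=2: (7, 64, 148, 148) -> Output: (7, 64, 74, 74)

Answer: (7, 64, 74, 74)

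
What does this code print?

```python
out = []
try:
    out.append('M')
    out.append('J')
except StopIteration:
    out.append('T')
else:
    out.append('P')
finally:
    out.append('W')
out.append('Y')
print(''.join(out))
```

Execution trace: 'M' (try body) → 'J' (try body, no exception) → 'P' (else) → 'W' (finally) → 'Y' (after the try/except). Output: MJPWY

Answer: MJPWY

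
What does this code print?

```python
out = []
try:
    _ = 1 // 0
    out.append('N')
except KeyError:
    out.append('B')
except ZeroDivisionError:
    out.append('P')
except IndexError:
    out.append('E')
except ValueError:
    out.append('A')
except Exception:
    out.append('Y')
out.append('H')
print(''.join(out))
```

Execution trace: 'P' (except ZeroDivisionError) → 'H' (after the try/except). Output: PH

Answer: PH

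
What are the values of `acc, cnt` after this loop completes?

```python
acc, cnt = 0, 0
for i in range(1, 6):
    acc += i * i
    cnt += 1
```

Sum of squares and count
`acc, cnt` takes the values: (0, 0) → (1, 0) → (1, 1) → (5, 1) → (5, 2) → (14, 2) → (14, 3) → (30, 3) → (30, 4) → (55, 4) → (55, 5)

Answer: 55, 5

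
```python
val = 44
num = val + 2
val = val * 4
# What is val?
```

Trace:
`val = 44` → val = 44
`num = val + 2` → num = 46
`val = val * 4` → val = 176
So val = 176

Answer: 176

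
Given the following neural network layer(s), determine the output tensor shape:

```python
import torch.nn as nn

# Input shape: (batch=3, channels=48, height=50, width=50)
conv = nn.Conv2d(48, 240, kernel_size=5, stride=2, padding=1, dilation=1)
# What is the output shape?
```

Input: (3, 48, 50, 50) -> Output: (3, 240, 24, 24)

Answer: (3, 240, 24, 24)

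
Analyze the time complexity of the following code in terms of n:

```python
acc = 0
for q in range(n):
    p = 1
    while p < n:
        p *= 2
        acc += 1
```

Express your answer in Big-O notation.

Each loop level contributes: n × log n. Multiplying the contributions gives O(n log n).

Answer: O(n log n)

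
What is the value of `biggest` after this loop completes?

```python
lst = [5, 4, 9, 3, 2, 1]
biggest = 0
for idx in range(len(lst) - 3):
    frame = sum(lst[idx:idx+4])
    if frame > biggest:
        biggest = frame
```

Max sum of 4-element window in [5, 4, 9, 3, 2, 1]
`biggest` takes the values: 0 → 21

Answer: 21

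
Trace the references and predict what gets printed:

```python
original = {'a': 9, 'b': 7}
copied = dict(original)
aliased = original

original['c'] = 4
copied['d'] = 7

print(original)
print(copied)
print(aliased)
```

Key concept: dict() creates copy, assignment creates alias.
Step by step:
`original = {'a': 9, 'b': 7}` → original = {'a': 9, 'b': 7}
`copied = dict(original)` → copied = {'a': 9, 'b': 7}
`aliased = original` → aliased = {'a': 9, 'b': 7} (same object as original)
`original['c'] = 4` → original = {'a': 9, 'b': 7, 'c': 4} (same object as aliased); aliased = {'a': 9, 'b': 7, 'c': 4} (same object as original)
`copied['d'] = 7` → copied = {'a': 9, 'b': 7, 'd': 7}
`print(original)` → prints {'a': 9, 'b': 7, 'c': 4}
`print(copied)` → prints {'a': 9, 'b': 7, 'd': 7}
`print(aliased)` → prints {'a': 9, 'b': 7, 'c': 4}

Answer:
{'a': 9, 'b': 7, 'c': 4}
{'a': 9, 'b': 7, 'd': 7}
{'a': 9, 'b': 7, 'c': 4}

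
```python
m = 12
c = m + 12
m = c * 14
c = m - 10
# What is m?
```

Trace:
`m = 12` → m = 12
`c = m + 12` → c = 24
`m = c * 14` → m = 336
`c = m - 10` → c = 326
So m = 336

Answer: 336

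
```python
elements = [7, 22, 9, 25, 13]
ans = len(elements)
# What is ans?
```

Trace:
`elements = [7, 22, 9, 25, 13]` → elements = [7, 22, 9, 25, 13]
`ans = len(elements)` → ans = 5
So ans = 5

Answer: 5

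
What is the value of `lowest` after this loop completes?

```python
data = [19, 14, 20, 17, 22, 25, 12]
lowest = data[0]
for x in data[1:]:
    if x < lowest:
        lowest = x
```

Minimum of [19, 14, 20, 17, 22, 25, 12]
`lowest` takes the values: 19 → 14 → 12

Answer: 12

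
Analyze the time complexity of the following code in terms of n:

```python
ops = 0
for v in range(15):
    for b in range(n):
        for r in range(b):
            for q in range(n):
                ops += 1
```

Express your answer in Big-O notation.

Each loop level contributes: 1 × n × n × n. Multiplying the contributions gives O(n^3).

Answer: O(n^3)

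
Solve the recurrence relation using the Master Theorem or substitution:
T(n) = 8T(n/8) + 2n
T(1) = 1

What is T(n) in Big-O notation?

By Master Theorem: a=8, b=8, f(n)=2n. Since log_8(8) = 1 and f(n) = Θ(n^1), Case 2 applies. T(n) = O(n log n).

Answer: O(n log n)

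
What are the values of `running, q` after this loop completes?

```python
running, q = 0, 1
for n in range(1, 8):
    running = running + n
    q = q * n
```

Sum and factorial of 1 to 7
`running, q` takes the values: (0, 1) → (1, 1) → (3, 1) → (3, 2) → (6, 2) → (6, 6) → (10, 6) → (10, 24) → (15, 24) → (15, 120) → (21, 120) → (21, 720) → (28, 720) → (28, 5040)

Answer: 28, 5040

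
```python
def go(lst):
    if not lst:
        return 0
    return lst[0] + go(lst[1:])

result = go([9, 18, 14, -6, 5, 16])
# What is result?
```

9 + 18 + 14 + (-6) + 5 + 16 + 0 = 56

Answer: 56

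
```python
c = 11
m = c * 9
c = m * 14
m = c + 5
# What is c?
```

Trace:
`c = 11` → c = 11
`m = c * 9` → m = 99
`c = m * 14` → c = 1386
`m = c + 5` → m = 1391
So c = 1386

Answer: 1386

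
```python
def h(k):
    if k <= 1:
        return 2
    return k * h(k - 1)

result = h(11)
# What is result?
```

h(11) = 11 * 10 * 9 * 8 * 7 * 6 * 5 * 4 * 3 * 2 * 2 = 79833600

Answer: 79833600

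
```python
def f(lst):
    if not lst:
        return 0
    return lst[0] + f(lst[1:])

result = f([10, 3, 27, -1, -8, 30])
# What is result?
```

10 + 3 + 27 + (-1) + (-8) + 30 + 0 = 61

Answer: 61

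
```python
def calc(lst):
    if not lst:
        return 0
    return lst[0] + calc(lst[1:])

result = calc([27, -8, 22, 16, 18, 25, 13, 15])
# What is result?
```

27 + (-8) + 22 + 16 + 18 + 25 + 13 + 15 + 0 = 128

Answer: 128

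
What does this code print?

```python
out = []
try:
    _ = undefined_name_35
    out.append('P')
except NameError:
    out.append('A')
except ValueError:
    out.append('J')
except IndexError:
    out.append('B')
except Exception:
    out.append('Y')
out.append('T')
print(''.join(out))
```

Execution trace: 'A' (except NameError) → 'T' (after the try/except). Output: AT

Answer: AT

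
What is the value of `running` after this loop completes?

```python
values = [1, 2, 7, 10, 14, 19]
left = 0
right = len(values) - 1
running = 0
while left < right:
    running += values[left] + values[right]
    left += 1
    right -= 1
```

Sum of pairs from ends
`running` takes the values: 0 → 20 → 36 → 53

Answer: 53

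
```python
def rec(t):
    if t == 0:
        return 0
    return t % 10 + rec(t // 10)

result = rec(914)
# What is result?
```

Sum of digits of 914: 4 + 1 + 9 = 14

Answer: 14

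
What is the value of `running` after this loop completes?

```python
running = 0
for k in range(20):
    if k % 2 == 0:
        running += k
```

Sum of even numbers 0 to 19
`running` takes the values: 0 → 2 → 6 → 12 → 20 → 30 → 42 → 56 → 72 → 90

Answer: 90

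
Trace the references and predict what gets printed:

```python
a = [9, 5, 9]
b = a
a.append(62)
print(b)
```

Key concept: basic list aliasing.
Step by step:
`a = [9, 5, 9]` → a = [9, 5, 9]
`b = a` → b = [9, 5, 9] (same object as a)
`a.append(62)` → a = [9, 5, 9, 62] (same object as b); b = [9, 5, 9, 62] (same object as a)
`print(b)` → prints [9, 5, 9, 62]

Answer: [9, 5, 9, 62]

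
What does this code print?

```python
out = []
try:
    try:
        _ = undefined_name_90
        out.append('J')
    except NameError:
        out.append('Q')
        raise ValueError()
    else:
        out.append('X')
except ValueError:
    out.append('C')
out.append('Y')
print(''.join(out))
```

Execution trace: 'Q' (inner except NameError) → 'C' (outer except ValueError) → 'Y' (after the try/except). Output: QCY

Answer: QCY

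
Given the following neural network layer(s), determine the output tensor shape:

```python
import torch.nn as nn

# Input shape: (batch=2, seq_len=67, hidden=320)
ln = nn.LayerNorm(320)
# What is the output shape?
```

Input: (2, 67, 320) -> Output: (2, 67, 320)

Answer: (2, 67, 320)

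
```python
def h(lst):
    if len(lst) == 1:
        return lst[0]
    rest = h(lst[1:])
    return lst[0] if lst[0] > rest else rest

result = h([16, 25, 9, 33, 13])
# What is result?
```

Recursive max over [16, 25, 9, 33, 13] = 33

Answer: 33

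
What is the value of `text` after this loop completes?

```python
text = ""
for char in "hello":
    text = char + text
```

Reverse 'hello'
`text` takes the values: "" → "h" → "eh" → "leh" → "lleh" → "olleh"

Answer: "olleh"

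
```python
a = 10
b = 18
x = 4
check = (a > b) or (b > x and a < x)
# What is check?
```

Trace:
`a = 10` → a = 10
`b = 18` → b = 18
`x = 4` → x = 4
`check = (a > b) or (b > x and a < x)` → check = False
So check = False

Answer: False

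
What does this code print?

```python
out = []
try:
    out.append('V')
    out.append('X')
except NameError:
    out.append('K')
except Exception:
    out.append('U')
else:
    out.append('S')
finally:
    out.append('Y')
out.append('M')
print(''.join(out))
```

Execution trace: 'V' (try body) → 'X' (try body, no exception) → 'S' (else) → 'Y' (finally) → 'M' (after the try/except). Output: VXSYM

Answer: VXSYM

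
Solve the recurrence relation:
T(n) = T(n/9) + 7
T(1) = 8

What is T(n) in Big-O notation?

Each step divides n by 9 and adds 7. After log_9(n) steps we reach T(1)=8. So T(n) = 7·log_9(n) + 8 = O(log n).

Answer: O(log n)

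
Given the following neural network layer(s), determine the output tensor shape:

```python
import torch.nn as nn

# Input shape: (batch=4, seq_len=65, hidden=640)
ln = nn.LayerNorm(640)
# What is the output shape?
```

Input: (4, 65, 640) -> Output: (4, 65, 640)

Answer: (4, 65, 640)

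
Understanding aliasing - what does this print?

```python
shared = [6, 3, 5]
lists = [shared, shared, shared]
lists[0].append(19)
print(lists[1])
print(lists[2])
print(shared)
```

Key concept: list of same reference.
Step by step:
`shared = [6, 3, 5]` → shared = [6, 3, 5]
`lists = [shared, shared, shared]` → lists = [[6, 3, 5], [6, 3, 5], [6, 3, 5]]
`lists[0].append(19)` → shared = [6, 3, 5, 19]; lists = [[6, 3, 5, 19], [6, 3, 5, 19], [6, 3, 5, 19]]
`print(lists[1])` → prints [6, 3, 5, 19]
`print(lists[2])` → prints [6, 3, 5, 19]
`print(shared)` → prints [6, 3, 5, 19]

Answer:
[6, 3, 5, 19]
[6, 3, 5, 19]
[6, 3, 5, 19]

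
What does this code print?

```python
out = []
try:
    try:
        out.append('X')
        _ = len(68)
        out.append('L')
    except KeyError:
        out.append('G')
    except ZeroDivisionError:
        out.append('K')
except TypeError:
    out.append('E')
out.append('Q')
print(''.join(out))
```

Execution trace: 'X' (inner try body) → 'E' (outer except TypeError) → 'Q' (after the try/except). Output: XEQ

Answer: XEQ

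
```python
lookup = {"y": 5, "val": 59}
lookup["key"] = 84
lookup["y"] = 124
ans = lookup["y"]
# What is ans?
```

Trace:
`lookup = {"y": 5, "val": 59}` → lookup = {'y': 5, 'val': 59}
`lookup["key"] = 84` → lookup = {'y': 5, 'val': 59, 'key': 84}
`lookup["y"] = 124` → lookup = {'y': 124, 'val': 59, 'key': 84}
`ans = lookup["y"]` → ans = 124
So ans = 124

Answer: 124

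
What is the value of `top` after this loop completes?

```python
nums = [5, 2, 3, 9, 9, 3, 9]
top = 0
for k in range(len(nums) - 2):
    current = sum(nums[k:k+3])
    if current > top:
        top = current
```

Max sum of 3-element window in [5, 2, 3, 9, 9, 3, 9]
`top` takes the values: 0 → 10 → 14 → 21

Answer: 21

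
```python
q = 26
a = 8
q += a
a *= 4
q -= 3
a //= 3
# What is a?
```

Trace:
`q = 26` → q = 26
`a = 8` → a = 8
`q += a` → q = 34
`a *= 4` → a = 32
`q -= 3` → q = 31
`a //= 3` → a = 10
So a = 10

Answer: 10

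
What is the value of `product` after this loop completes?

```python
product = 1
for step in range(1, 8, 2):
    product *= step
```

Product of 1, 3, 5, ... up to 7
`product` takes the values: 1 → 3 → 15 → 105

Answer: 105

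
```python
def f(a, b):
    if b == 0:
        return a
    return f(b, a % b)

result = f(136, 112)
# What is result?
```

f(136, 112) -> f(112, 24) -> f(24, 16) -> f(16, 8) -> f(8, 0) -> 8

Answer: 8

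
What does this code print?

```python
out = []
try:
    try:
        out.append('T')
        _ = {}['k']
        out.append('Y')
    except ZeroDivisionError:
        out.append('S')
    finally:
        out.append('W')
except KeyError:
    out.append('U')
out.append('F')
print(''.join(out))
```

Execution trace: 'T' (try body) → 'W' (finally) → 'U' (outer except KeyError) → 'F' (after the try/except). Output: TWUF

Answer: TWUF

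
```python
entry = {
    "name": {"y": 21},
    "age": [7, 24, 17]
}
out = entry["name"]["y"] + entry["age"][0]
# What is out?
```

Trace:
`entry = { ...` → entry = {'name': {'y': 21}, 'age': [7, 24, 17]}
`out = entry["name"]["y"] + entry["age"][0]` → out = 28
So out = 28

Answer: 28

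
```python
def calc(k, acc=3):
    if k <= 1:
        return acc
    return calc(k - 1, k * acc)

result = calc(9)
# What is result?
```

Accumulator trace (n, acc): (9, 3) -> (8, 27) -> (7, 216) -> (6, 1512) -> (5, 9072) -> (4, 45360) -> (3, 181440) -> (2, 544320) -> (1, 1088640) -> return 1088640

Answer: 1088640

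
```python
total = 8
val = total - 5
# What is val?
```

Trace:
`total = 8` → total = 8
`val = total - 5` → val = 3
So val = 3

Answer: 3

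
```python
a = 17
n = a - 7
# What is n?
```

Trace:
`a = 17` → a = 17
`n = a - 7` → n = 10
So n = 10

Answer: 10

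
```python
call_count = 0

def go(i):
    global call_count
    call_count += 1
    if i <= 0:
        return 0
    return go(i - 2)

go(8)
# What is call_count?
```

Linear recursion stepping by 2: 5 calls from i=8 down to ≤0.

Answer: 5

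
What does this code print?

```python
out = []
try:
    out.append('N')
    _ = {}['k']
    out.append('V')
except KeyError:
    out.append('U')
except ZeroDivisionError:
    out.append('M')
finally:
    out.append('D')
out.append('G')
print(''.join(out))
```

Execution trace: 'N' (try body) → 'U' (except KeyError) → 'D' (finally) → 'G' (after the try/except). Output: NUDG

Answer: NUDG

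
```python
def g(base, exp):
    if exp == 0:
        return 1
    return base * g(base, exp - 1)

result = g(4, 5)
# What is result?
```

g(4, 5) = 4 * 4 * 4 * 4 * 4 = 1024

Answer: 1024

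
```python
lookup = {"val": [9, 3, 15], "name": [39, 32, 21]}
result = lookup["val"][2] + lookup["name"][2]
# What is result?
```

Trace:
`lookup = {"val": [9, 3, 15], "name": [39, 32, 21]}` → lookup = {'val': [9, 3, 15], 'name': [39, 32, 21]}
`result = lookup["val"][2] + lookup["name"][2]` → result = 36
So result = 36

Answer: 36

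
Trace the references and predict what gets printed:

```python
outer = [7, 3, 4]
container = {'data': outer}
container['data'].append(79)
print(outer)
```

Key concept: dict holds reference to list.
Step by step:
`outer = [7, 3, 4]` → outer = [7, 3, 4]
`container = {'data': outer}` → container = {'data': [7, 3, 4]}
`container['data'].append(79)` → outer = [7, 3, 4, 79]; container = {'data': [7, 3, 4, 79]}
`print(outer)` → prints [7, 3, 4, 79]

Answer: [7, 3, 4, 79]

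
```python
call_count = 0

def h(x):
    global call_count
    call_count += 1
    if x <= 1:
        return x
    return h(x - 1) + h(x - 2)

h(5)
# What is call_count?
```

Calls(x) = 1 + Calls(x-1) + Calls(x-2); Calls(0)=Calls(1)=1. For x=5 this gives 15.

Answer: 15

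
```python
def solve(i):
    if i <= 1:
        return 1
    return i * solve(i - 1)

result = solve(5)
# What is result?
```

solve(5) = 5 * 4 * 3 * 2 * 1 = 120

Answer: 120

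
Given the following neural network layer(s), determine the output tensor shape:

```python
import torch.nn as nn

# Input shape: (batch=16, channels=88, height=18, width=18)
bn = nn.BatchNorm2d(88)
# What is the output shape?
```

Input: (16, 88, 18, 18) -> Output: (16, 88, 18, 18)

Answer: (16, 88, 18, 18)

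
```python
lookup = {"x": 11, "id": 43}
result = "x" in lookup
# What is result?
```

Trace:
`lookup = {"x": 11, "id": 43}` → lookup = {'x': 11, 'id': 43}
`result = "x" in lookup` → result = True
So result = True

Answer: True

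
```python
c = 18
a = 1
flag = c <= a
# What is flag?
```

Trace:
`c = 18` → c = 18
`a = 1` → a = 1
`flag = c <= a` → flag = False
So flag = False

Answer: False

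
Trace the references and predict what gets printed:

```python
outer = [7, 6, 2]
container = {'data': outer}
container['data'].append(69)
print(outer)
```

Key concept: dict holds reference to list.
Step by step:
`outer = [7, 6, 2]` → outer = [7, 6, 2]
`container = {'data': outer}` → container = {'data': [7, 6, 2]}
`container['data'].append(69)` → outer = [7, 6, 2, 69]; container = {'data': [7, 6, 2, 69]}
`print(outer)` → prints [7, 6, 2, 69]

Answer: [7, 6, 2, 69]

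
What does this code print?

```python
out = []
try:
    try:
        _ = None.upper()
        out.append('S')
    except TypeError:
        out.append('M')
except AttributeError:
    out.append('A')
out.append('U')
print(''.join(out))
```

Execution trace: 'A' (outer except AttributeError) → 'U' (after the try/except). Output: AU

Answer: AU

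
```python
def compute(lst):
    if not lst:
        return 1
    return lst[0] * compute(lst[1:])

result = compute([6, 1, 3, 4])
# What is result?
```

Product over [6, 1, 3, 4] = 6 * 1 * 3 * 4 = 72

Answer: 72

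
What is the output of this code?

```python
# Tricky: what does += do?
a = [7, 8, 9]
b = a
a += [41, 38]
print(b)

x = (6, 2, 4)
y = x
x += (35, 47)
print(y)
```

Key concept: += behavior differs for mutable vs immutable.
Step by step:
`a = [7, 8, 9]` → a = [7, 8, 9]
`b = a` → b = [7, 8, 9] (same object as a)
`a += [41, 38]` → a = [7, 8, 9, 41, 38] (same object as b); b = [7, 8, 9, 41, 38] (same object as a)
`print(b)` → prints [7, 8, 9, 41, 38]
`x = (6, 2, 4)` → x = (6, 2, 4)
`y = x` → y = (6, 2, 4)
`x += (35, 47)` → x = (6, 2, 4, 35, 47)
`print(y)` → prints (6, 2, 4)

Answer:
[7, 8, 9, 41, 38]
(6, 2, 4)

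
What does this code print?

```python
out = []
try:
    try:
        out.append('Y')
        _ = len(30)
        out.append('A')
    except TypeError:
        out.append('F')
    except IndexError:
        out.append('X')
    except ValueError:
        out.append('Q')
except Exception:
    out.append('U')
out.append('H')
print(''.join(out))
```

Execution trace: 'Y' (inner try body) → 'F' (inner except TypeError) → 'H' (after the try/except). Output: YFH

Answer: YFH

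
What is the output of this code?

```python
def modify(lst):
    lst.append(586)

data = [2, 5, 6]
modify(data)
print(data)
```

Key concept: function modifies passed list.
Step by step:
`data = [2, 5, 6]` → data = [2, 5, 6]
`modify(data)` → data = [2, 5, 6, 586]
`print(data)` → prints [2, 5, 6, 586]

Answer: [2, 5, 6, 586]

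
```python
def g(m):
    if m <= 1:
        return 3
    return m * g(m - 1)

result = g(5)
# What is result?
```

g(5) = 5 * 4 * 3 * 2 * 3 = 360

Answer: 360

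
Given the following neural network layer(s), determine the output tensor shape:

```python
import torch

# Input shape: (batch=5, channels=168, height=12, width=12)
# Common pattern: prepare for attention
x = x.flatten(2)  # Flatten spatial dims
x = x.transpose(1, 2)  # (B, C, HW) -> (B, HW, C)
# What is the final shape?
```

Input: (5, 168, 12, 12) -> after flatten(2): (5, 168, 144) -> Output: (5, 144, 168)

Answer: (5, 144, 168)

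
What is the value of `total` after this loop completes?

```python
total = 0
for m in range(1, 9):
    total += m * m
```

Sum of squares 1² to 8² = 204
`total` takes the values: 0 → 1 → 5 → 14 → 30 → 55 → 91 → 140 → 204

Answer: 204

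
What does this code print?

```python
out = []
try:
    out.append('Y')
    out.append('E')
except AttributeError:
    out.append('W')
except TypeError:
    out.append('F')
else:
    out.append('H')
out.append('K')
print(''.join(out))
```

Execution trace: 'Y' (try body) → 'E' (try body, no exception) → 'H' (else) → 'K' (after the try/except). Output: YEHK

Answer: YEHK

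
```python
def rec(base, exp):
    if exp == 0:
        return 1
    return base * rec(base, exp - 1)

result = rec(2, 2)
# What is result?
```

rec(2, 2) = 2 * 2 = 4

Answer: 4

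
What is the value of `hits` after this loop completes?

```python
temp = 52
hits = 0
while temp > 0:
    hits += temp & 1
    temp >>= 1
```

Count set bits in 52 (binary: 0b110100)
`hits` takes the values: 0 → 1 → 2 → 3

Answer: 3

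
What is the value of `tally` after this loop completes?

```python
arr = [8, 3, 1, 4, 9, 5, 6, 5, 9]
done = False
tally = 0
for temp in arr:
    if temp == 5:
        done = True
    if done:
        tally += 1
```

Count elements after first 5 in [8, 3, 1, 4, 9, 5, 6, 5, 9]
`tally` takes the values: 0 → 1 → 2 → 3 → 4

Answer: 4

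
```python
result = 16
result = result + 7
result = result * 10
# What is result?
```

Trace:
`result = 16` → result = 16
`result = result + 7` → result = 23
`result = result * 10` → result = 230
So result = 230

Answer: 230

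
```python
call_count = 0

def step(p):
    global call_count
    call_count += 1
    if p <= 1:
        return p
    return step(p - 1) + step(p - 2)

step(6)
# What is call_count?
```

Calls(p) = 1 + Calls(p-1) + Calls(p-2); Calls(0)=Calls(1)=1. For p=6 this gives 25.

Answer: 25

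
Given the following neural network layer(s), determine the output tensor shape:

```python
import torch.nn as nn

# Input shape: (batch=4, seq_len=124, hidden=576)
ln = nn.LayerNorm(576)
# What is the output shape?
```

Input: (4, 124, 576) -> Output: (4, 124, 576)

Answer: (4, 124, 576)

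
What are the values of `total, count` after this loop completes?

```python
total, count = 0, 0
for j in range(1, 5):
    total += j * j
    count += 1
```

Sum of squares and count
`total, count` takes the values: (0, 0) → (1, 0) → (1, 1) → (5, 1) → (5, 2) → (14, 2) → (14, 3) → (30, 3) → (30, 4)

Answer: 30, 4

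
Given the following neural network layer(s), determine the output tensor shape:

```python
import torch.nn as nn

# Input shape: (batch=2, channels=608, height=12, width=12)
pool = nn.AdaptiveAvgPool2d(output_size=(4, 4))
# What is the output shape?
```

Input: (2, 608, 12, 12) -> Output: (2, 608, 4, 4)

Answer: (2, 608, 4, 4)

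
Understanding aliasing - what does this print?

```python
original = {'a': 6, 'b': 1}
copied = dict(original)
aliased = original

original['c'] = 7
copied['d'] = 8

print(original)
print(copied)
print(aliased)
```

Key concept: dict() creates copy, assignment creates alias.
Step by step:
`original = {'a': 6, 'b': 1}` → original = {'a': 6, 'b': 1}
`copied = dict(original)` → copied = {'a': 6, 'b': 1}
`aliased = original` → aliased = {'a': 6, 'b': 1} (same object as original)
`original['c'] = 7` → original = {'a': 6, 'b': 1, 'c': 7} (same object as aliased); aliased = {'a': 6, 'b': 1, 'c': 7} (same object as original)
`copied['d'] = 8` → copied = {'a': 6, 'b': 1, 'd': 8}
`print(original)` → prints {'a': 6, 'b': 1, 'c': 7}
`print(copied)` → prints {'a': 6, 'b': 1, 'd': 8}
`print(aliased)` → prints {'a': 6, 'b': 1, 'c': 7}

Answer:
{'a': 6, 'b': 1, 'c': 7}
{'a': 6, 'b': 1, 'd': 8}
{'a': 6, 'b': 1, 'c': 7}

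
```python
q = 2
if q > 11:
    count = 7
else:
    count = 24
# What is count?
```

Trace:
`q = 2` → q = 2
`if q > 11: ...` → q > 11 is False, take else branch → count = 24
So count = 24

Answer: 24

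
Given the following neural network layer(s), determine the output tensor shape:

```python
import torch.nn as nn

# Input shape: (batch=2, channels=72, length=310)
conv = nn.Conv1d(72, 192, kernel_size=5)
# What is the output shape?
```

Input: (2, 72, 310) -> Output: (2, 192, 306)

Answer: (2, 192, 306)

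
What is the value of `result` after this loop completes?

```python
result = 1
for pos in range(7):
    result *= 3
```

3^7 = 2187
`result` takes the values: 1 → 3 → 9 → 27 → 81 → 243 → 729 → 2187

Answer: 2187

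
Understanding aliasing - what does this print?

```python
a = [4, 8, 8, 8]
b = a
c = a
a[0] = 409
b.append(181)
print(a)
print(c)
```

Key concept: multiple aliases.
Step by step:
`a = [4, 8, 8, 8]` → a = [4, 8, 8, 8]
`b = a` → b = [4, 8, 8, 8] (same object as a)
`c = a` → c = [4, 8, 8, 8] (same object as a, b)
`a[0] = 409` → a = [409, 8, 8, 8] (same object as b, c); b = [409, 8, 8, 8] (same object as a, c); c = [409, 8, 8, 8] (same object as a, b)
`b.append(181)` → a = [409, 8, 8, 8, 181] (same object as b, c); b = [409, 8, 8, 8, 181] (same object as a, c); c = [409, 8, 8, 8, 181] (same object as a, b)
`print(a)` → prints [409, 8, 8, 8, 181]
`print(c)` → prints [409, 8, 8, 8, 181]

Answer:
[409, 8, 8, 8, 181]
[409, 8, 8, 8, 181]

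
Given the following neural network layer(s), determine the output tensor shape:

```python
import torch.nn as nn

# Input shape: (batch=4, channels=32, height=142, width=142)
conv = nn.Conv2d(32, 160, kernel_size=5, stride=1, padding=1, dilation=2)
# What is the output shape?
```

Input: (4, 32, 142, 142) -> Output: (4, 160, 136, 136)

Answer: (4, 160, 136, 136)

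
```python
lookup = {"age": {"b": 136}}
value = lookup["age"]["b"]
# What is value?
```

Trace:
`lookup = {"age": {"b": 136}}` → lookup = {'age': {'b': 136}}
`value = lookup["age"]["b"]` → value = 136
So value = 136

Answer: 136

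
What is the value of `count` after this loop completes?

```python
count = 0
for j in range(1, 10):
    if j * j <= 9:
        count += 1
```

Count numbers where j² ≤ 9
`count` takes the values: 0 → 1 → 2 → 3

Answer: 3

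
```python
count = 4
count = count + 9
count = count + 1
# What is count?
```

Trace:
`count = 4` → count = 4
`count = count + 9` → count = 13
`count = count + 1` → count = 14
So count = 14

Answer: 14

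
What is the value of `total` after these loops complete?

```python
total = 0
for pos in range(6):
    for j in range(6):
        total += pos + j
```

Sum of all pos+j for pos,j in 6x6
`total` takes the values: 0 → 1 → 3 → 6 → 10 → 15 → 16 → 18 → 21 → 25 → 30 → 36 → 38 → 41 → 45 → 50 → 56 → 63 → 66 → 70 → 75 → 81 → 88 → 96 → 100 → 105 → 111 → 118 → 126 → 135 → 140 → 146 → 153 → 161 → 170 → 180

Answer: 180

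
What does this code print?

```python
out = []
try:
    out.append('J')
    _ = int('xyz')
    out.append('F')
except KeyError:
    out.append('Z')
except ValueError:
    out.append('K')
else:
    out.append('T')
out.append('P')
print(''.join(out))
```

Execution trace: 'J' (try body) → 'K' (except ValueError) → 'P' (after the try/except). Output: JKP

Answer: JKP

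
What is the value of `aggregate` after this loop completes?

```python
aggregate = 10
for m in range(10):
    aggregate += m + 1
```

Start at 10, add 1 to 10 = 65
`aggregate` takes the values: 10 → 11 → 13 → 16 → 20 → 25 → 31 → 38 → 46 → 55 → 65

Answer: 65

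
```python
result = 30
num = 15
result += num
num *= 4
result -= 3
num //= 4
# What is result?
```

Trace:
`result = 30` → result = 30
`num = 15` → num = 15
`result += num` → result = 45
`num *= 4` → num = 60
`result -= 3` → result = 42
`num //= 4` → num = 15
So result = 42

Answer: 42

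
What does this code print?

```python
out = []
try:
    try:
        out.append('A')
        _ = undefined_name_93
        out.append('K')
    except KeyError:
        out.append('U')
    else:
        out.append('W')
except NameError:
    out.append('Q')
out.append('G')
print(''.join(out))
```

Execution trace: 'A' (inner try body) → 'Q' (outer except NameError) → 'G' (after the try/except). Output: AQG

Answer: AQG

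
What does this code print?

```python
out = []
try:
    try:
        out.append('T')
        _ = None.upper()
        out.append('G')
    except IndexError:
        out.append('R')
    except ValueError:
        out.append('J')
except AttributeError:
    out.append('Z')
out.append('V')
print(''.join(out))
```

Execution trace: 'T' (try body) → 'Z' (outer except AttributeError) → 'V' (after the try/except). Output: TZV

Answer: TZV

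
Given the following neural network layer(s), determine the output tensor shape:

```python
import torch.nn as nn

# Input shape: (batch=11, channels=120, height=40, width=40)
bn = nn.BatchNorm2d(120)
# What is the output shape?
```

Input: (11, 120, 40, 40) -> Output: (11, 120, 40, 40)

Answer: (11, 120, 40, 40)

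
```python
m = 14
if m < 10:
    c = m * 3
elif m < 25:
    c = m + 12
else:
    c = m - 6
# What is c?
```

Trace:
`m = 14` → m = 14
`if m < 10: ...` → m < 10 is False, m < 25 is True → c = 26
So c = 26

Answer: 26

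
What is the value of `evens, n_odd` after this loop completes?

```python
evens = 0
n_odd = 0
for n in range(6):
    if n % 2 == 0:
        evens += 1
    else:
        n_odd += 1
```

Count evens and odds in range(6)
`evens, n_odd` takes the values: (0, 0) → (1, 0) → (1, 1) → (2, 1) → (2, 2) → (3, 2) → (3, 3)

Answer: 3, 3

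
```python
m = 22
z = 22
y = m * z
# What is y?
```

Trace:
`m = 22` → m = 22
`z = 22` → z = 22
`y = m * z` → y = 484
So y = 484

Answer: 484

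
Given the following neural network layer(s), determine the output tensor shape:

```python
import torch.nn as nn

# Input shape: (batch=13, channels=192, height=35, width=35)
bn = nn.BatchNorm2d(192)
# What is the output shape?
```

Input: (13, 192, 35, 35) -> Output: (13, 192, 35, 35)

Answer: (13, 192, 35, 35)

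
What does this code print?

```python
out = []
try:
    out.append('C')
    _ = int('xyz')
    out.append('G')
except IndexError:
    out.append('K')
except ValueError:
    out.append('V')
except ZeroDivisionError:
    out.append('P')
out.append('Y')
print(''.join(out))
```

Execution trace: 'C' (try body) → 'V' (except ValueError) → 'Y' (after the try/except). Output: CVY

Answer: CVY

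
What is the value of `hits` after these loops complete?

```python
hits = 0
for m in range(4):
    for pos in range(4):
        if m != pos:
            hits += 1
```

4² - 4 (exclude diagonal)
`hits` takes the values: 0 → 1 → 2 → 3 → 4 → 5 → 6 → 7 → 8 → 9 → 10 → 11 → 12

Answer: 12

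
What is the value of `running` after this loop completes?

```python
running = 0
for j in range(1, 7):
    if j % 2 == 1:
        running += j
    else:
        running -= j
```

Add odd, subtract even
`running` takes the values: 0 → 1 → -1 → 2 → -2 → 3 → -3

Answer: -3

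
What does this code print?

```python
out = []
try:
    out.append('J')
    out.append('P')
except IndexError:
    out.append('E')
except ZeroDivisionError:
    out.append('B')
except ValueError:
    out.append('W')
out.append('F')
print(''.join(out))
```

Execution trace: 'J' (try body) → 'P' (try body, no exception) → 'F' (after the try/except). Output: JPF

Answer: JPF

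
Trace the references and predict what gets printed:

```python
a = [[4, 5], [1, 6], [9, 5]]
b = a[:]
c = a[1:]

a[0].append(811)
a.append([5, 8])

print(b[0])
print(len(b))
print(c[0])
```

Key concept: slice with nested mutation.
Step by step:
`a = [[4, 5], [1, 6], [9, 5]]` → a = [[4, 5], [1, 6], [9, 5]]
`b = a[:]` → b = [[4, 5], [1, 6], [9, 5]]
`c = a[1:]` → c = [[1, 6], [9, 5]]
`a[0].append(811)` → a = [[4, 5, 811], [1, 6], [9, 5]]; b = [[4, 5, 811], [1, 6], [9, 5]]
`a.append([5, 8])` → a = [[4, 5, 811], [1, 6], [9, 5], [5, 8]]
`print(b[0])` → prints [4, 5, 811]
`print(len(b))` → prints 3
`print(c[0])` → prints [1, 6]

Answer:
[4, 5, 811]
3
[1, 6]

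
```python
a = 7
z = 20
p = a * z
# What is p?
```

Trace:
`a = 7` → a = 7
`z = 20` → z = 20
`p = a * z` → p = 140
So p = 140

Answer: 140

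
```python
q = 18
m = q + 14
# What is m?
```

Trace:
`q = 18` → q = 18
`m = q + 14` → m = 32
So m = 32

Answer: 32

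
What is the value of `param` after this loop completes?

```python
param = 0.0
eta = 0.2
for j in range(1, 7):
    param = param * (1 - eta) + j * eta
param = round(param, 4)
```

Moving average with lr=0.2
`param` takes the values: 0.0 → 0.2 → 0.56 → 1.048 → 1.6384 → 2.31072 → 3.048576 → 3.0486

Answer: 3.0486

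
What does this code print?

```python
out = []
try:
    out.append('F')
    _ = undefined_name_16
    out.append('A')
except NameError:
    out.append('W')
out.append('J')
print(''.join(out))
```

Execution trace: 'F' (try body) → 'W' (except NameError) → 'J' (after the try/except). Output: FWJ

Answer: FWJ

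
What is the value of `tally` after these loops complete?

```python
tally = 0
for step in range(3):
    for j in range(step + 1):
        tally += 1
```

Triangle: 1 + 2 + ... + 3
`tally` takes the values: 0 → 1 → 2 → 3 → 4 → 5 → 6

Answer: 6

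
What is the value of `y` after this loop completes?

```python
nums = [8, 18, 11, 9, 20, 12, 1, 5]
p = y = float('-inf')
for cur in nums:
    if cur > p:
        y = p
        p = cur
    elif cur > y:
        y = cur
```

Second largest (with repeats) in [8, 18, 11, 9, 20, 12, 1, 5]
`y` takes the values: -inf → 8 → 11 → 18

Answer: 18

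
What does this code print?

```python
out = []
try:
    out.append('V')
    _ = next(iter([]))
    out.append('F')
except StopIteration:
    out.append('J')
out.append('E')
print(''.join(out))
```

Execution trace: 'V' (try body) → 'J' (except StopIteration) → 'E' (after the try/except). Output: VJE

Answer: VJE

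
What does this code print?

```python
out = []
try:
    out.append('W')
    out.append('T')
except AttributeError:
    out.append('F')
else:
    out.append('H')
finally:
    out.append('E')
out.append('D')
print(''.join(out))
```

Execution trace: 'W' (try body) → 'T' (try body, no exception) → 'H' (else) → 'E' (finally) → 'D' (after the try/except). Output: WTHED

Answer: WTHED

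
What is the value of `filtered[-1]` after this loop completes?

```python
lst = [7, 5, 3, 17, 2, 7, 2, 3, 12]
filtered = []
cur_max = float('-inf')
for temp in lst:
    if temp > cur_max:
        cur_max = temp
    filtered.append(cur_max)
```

Running max ends at 17
`filtered` takes the values: [] → [7] → [7, 7] → [7, 7, 7] → [7, 7, 7, 17] → [7, 7, 7, 17, 17] → [7, 7, 7, 17, 17, 17] → [7, 7, 7, 17, 17, 17, 17] → [7, 7, 7, 17, 17, 17, 17, 17] → [7, 7, 7, 17, 17, 17, 17, 17, 17]
So `filtered[-1]` = 17

Answer: 17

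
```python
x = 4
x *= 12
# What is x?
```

Trace:
`x = 4` → x = 4
`x *= 12` → x = 48
So x = 48

Answer: 48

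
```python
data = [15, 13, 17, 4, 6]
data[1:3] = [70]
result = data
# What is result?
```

Trace:
`data = [15, 13, 17, 4, 6]` → data = [15, 13, 17, 4, 6]
`data[1:3] = [70]` → data = [15, 70, 4, 6]
`result = data` → result = [15, 70, 4, 6]
So result = [15, 70, 4, 6]

Answer: [15, 70, 4, 6]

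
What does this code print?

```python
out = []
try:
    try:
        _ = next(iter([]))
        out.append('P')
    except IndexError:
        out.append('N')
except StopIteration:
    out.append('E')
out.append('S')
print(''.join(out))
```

Execution trace: 'E' (outer except StopIteration) → 'S' (after the try/except). Output: ES

Answer: ES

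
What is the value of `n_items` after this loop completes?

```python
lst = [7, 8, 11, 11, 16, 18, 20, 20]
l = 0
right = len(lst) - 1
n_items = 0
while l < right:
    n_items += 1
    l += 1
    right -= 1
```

Iterations until pointers meet (list length 8)
`n_items` takes the values: 0 → 1 → 2 → 3 → 4

Answer: 4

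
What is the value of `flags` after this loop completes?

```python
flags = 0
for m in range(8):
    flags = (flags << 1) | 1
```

Build 8 consecutive 1-bits: 0b11111111
`flags` takes the values: 0 → 1 → 3 → 7 → 15 → 31 → 63 → 127 → 255

Answer: 255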